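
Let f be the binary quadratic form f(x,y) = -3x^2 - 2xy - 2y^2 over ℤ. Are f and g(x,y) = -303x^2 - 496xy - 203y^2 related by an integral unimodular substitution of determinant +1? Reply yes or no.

D₁ = -20, D₂ = -20
f is negative-definite; reduce −f:
−f: flip: (3,2,2)→(2,-2,3)
−f: translate: b→2 (≡-2 mod 4), so (2,-2,3)→(2,2,3)
−f: reduced (well bottom): (2,2,3) with a≤c, −a<b≤a
flip sign back: reduced form of f is (-2,-2,-3)
g is negative-definite; reduce −g:
−g: translate: b→-110 (≡496 mod 606), so (303,496,203)→(303,-110,10)
−g: flip: (303,-110,10)→(10,110,303)
−g: translate: b→10 (≡110 mod 20), so (10,110,303)→(10,10,3)
−g: flip: (10,10,3)→(3,-10,10)
−g: translate: b→2 (≡-10 mod 6), so (3,-10,10)→(3,2,2)
−g: flip: (3,2,2)→(2,-2,3)
−g: translate: b→2 (≡-2 mod 4), so (2,-2,3)→(2,2,3)
−g: reduced (well bottom): (2,2,3) with a≤c, −a<b≤a
flip sign back: reduced form of g is (-2,-2,-3)
reduced forms (-2, -2, -3) vs (-2, -2, -3) ⇒ equivalent

yes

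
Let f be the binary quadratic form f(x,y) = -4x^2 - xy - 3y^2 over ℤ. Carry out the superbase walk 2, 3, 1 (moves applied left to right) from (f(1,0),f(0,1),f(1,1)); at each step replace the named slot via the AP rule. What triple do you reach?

start (-4,-3,-8) = (f(1,0),f(0,1),f(1,1))
replace slot 2: 2·((-4)+(-8)) − (-3) = -21 → (-4,-21,-8)
replace slot 3: 2·((-4)+(-21)) − (-8) = -42 → (-4,-21,-42)
replace slot 1: 2·((-21)+(-42)) − (-4) = -122 → (-122,-21,-42)

-122,-21,-42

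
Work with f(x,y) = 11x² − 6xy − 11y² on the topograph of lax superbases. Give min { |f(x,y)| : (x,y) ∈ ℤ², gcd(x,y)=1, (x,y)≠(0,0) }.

descent: ρ → (-11,6,11)  [lands on river]
river: ρ → (11,16,-6)
river: ρ → (-6,20,5)
river: ρ → (5,20,-6)
river: ρ → (-6,16,11)
river: ρ → (11,6,-11)
river: ρ → (-11,16,6)
river: ρ → (6,20,-5)
river: ρ → (-5,20,6)
river: ρ → (6,16,-11)
closes: descent 1, river 10
min |a| on river = 5

5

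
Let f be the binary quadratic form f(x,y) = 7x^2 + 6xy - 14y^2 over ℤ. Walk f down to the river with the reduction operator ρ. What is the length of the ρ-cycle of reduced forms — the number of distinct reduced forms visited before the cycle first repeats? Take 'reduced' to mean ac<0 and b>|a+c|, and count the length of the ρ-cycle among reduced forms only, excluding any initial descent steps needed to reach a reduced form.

D = 428, ⌊√D⌋ = 20
descent: ρ → (-14,-6,7)
descent: ρ → (7,20,-1)  [lands on river]
river: ρ → (-1,20,7)
river: ρ → (7,8,-13)
river: ρ → (-13,18,2)
river: ρ → (2,18,-13)
river: ρ → (-13,8,7)
ρ-cycle length = 6 (tail of 2 descent steps not counted)

6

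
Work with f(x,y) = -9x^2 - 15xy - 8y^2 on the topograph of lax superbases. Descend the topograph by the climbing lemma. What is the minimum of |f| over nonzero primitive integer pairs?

translate: b→-3 (≡15 mod 18), so (9,15,8)→(9,-3,2)
flip: (9,-3,2)→(2,3,9)
translate: b→-1 (≡3 mod 4), so (2,3,9)→(2,-1,8)
reduced (well bottom): (2,-1,8) with a≤c, −a<b≤a
well minimum |f| = |-2| = 2 (negative-definite)

2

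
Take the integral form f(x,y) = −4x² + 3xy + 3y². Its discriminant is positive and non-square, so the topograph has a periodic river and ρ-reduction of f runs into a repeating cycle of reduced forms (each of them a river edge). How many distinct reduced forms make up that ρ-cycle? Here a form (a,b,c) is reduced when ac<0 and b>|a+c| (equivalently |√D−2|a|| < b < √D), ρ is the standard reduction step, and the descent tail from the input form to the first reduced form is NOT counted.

D = 57, ⌊√D⌋ = 7
river: ρ → (3,3,-4)
river: ρ → (-4,5,2)
river: ρ → (2,7,-1)
river: ρ → (-1,7,2)
river: ρ → (2,5,-4)
river: ρ → (-4,3,3)
ρ-cycle length = 6 (tail of 0 descent steps not counted)

6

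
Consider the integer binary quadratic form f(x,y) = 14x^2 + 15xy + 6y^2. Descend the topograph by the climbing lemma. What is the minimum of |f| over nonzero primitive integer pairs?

translate: b→-13 (≡15 mod 28), so (14,15,6)→(14,-13,5)
flip: (14,-13,5)→(5,13,14)
translate: b→3 (≡13 mod 10), so (5,13,14)→(5,3,6)
reduced (well bottom): (5,3,6) with a≤c, −a<b≤a
well minimum = a = 5

5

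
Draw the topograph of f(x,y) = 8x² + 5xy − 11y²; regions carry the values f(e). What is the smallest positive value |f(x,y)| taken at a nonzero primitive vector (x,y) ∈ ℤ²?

river: ρ → (-11,17,2)
river: ρ → (2,19,-2)
river: ρ → (-2,17,11)
river: ρ → (11,5,-8)
river: ρ → (-8,11,8)
river: ρ → (8,5,-11)
closes: descent 0, river 6
min |a| on river = 2

2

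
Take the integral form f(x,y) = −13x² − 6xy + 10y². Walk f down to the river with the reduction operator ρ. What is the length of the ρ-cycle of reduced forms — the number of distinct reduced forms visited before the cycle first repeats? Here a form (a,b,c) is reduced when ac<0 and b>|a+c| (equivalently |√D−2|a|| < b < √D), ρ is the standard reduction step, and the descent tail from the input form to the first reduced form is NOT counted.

D = 556, ⌊√D⌋ = 23
descent: ρ → (10,6,-13)  [lands on river]
river: ρ → (-13,20,3)
river: ρ → (3,22,-6)
river: ρ → (-6,14,15)
river: ρ → (15,16,-5)
river: ρ → (-5,14,18)
river: ρ → (18,22,-1)
river: ρ → (-1,22,18)
river: ρ → (18,14,-5)
river: ρ → (-5,16,15)
river: ρ → (15,14,-6)
river: ρ → (-6,22,3)
river: ρ → (3,20,-13)
river: ρ → (-13,6,10)
river: ρ → (10,14,-9)
river: ρ → (-9,22,2)
river: ρ → (2,22,-9)
river: ρ → (-9,14,10)
ρ-cycle length = 18 (tail of 1 descent step not counted)

18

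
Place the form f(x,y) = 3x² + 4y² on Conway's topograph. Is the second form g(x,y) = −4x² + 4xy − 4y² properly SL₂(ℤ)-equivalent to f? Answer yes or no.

D₁ = -48, D₂ = -48
f: reduced (well bottom): (3,0,4) with a≤c, −a<b≤a
g is negative-definite; reduce −g:
−g: translate: b→4 (≡-4 mod 8), so (4,-4,4)→(4,4,4)
−g: reduced (well bottom): (4,4,4) with a≤c, −a<b≤a
flip sign back: reduced form of g is (-4,-4,-4)
reduced forms (3, 0, 4) vs (-4, -4, -4) ⇒ inequivalent

no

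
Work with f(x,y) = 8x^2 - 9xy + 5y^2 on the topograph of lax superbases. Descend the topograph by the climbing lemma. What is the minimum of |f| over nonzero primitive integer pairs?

translate: b→7 (≡-9 mod 16), so (8,-9,5)→(8,7,4)
flip: (8,7,4)→(4,-7,8)
translate: b→1 (≡-7 mod 8), so (4,-7,8)→(4,1,5)
reduced (well bottom): (4,1,5) with a≤c, −a<b≤a
well minimum = a = 4

4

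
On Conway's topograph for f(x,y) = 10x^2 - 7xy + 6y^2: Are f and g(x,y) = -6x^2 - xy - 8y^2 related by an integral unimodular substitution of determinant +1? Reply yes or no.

D₁ = -191, D₂ = -191
f: flip: (10,-7,6)→(6,7,10)
f: translate: b→-5 (≡7 mod 12), so (6,7,10)→(6,-5,9)
f: reduced (well bottom): (6,-5,9) with a≤c, −a<b≤a
g is negative-definite; reduce −g:
−g: reduced (well bottom): (6,1,8) with a≤c, −a<b≤a
flip sign back: reduced form of g is (-6,-1,-8)
reduced forms (6, -5, 9) vs (-6, -1, -8) ⇒ inequivalent

no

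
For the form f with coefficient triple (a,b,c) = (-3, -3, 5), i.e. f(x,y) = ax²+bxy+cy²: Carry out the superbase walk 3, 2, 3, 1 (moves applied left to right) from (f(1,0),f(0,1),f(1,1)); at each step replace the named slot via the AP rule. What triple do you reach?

start (-3,5,-1) = (f(1,0),f(0,1),f(1,1))
replace slot 3: 2·((-3)+5) − (-1) = 5 → (-3,5,5)
replace slot 2: 2·((-3)+5) − 5 = -1 → (-3,-1,5)
replace slot 3: 2·((-3)+(-1)) − 5 = -13 → (-3,-1,-13)
replace slot 1: 2·((-1)+(-13)) − (-3) = -25 → (-25,-1,-13)

-25,-1,-13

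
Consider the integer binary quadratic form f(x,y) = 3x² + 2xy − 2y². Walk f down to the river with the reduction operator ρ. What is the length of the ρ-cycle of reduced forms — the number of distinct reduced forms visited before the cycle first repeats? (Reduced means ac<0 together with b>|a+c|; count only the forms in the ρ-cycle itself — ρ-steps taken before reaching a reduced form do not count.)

D = 28, ⌊√D⌋ = 5
river: ρ → (-2,2,3)
river: ρ → (3,4,-1)
river: ρ → (-1,4,3)
river: ρ → (3,2,-2)
ρ-cycle length = 4 (tail of 0 descent steps not counted)

4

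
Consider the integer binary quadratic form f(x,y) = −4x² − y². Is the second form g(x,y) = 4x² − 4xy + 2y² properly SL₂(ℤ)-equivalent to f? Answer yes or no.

D₁ = -16, D₂ = -16
f is negative-definite; reduce −f:
−f: flip: (4,0,1)→(1,0,4)
−f: reduced (well bottom): (1,0,4) with a≤c, −a<b≤a
flip sign back: reduced form of f is (-1,0,-4)
g: translate: b→4 (≡-4 mod 8), so (4,-4,2)→(4,4,2)
g: flip: (4,4,2)→(2,-4,4)
g: translate: b→0 (≡-4 mod 4), so (2,-4,4)→(2,0,2)
g: reduced (well bottom): (2,0,2) with a≤c, −a<b≤a
reduced forms (-1, 0, -4) vs (2, 0, 2) ⇒ inequivalent

no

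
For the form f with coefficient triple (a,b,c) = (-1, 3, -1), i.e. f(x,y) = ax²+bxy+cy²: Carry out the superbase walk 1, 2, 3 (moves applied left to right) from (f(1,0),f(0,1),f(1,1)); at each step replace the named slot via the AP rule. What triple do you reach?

start (-1,-1,1) = (f(1,0),f(0,1),f(1,1))
replace slot 1: 2·((-1)+1) − (-1) = 1 → (1,-1,1)
replace slot 2: 2·(1+1) − (-1) = 5 → (1,5,1)
replace slot 3: 2·(1+5) − 1 = 11 → (1,5,11)

1,5,11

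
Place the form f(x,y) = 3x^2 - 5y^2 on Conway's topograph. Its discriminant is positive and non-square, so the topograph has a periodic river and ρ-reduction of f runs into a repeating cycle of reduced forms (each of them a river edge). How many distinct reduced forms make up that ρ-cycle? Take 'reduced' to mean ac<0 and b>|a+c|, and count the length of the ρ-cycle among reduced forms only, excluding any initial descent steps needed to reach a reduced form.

D = 60, ⌊√D⌋ = 7
descent: ρ → (-5,0,3)
descent: ρ → (3,6,-2)  [lands on river]
river: ρ → (-2,6,3)
ρ-cycle length = 2 (tail of 2 descent steps not counted)

2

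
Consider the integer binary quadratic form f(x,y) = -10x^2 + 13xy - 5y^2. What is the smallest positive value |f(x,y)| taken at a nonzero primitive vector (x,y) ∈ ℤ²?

translate: b→7 (≡-13 mod 20), so (10,-13,5)→(10,7,2)
flip: (10,7,2)→(2,-7,10)
translate: b→1 (≡-7 mod 4), so (2,-7,10)→(2,1,4)
reduced (well bottom): (2,1,4) with a≤c, −a<b≤a
well minimum |f| = |-2| = 2 (negative-definite)

2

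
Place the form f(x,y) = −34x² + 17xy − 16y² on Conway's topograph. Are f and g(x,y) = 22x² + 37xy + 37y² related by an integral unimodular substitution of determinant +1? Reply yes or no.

D₁ = -1887, D₂ = -1887
f is negative-definite; reduce −f:
−f: flip: (34,-17,16)→(16,17,34)
−f: translate: b→-15 (≡17 mod 32), so (16,17,34)→(16,-15,33)
−f: reduced (well bottom): (16,-15,33) with a≤c, −a<b≤a
flip sign back: reduced form of f is (-16,15,-33)
g: translate: b→-7 (≡37 mod 44), so (22,37,37)→(22,-7,22)
g: flip: (22,-7,22)→(22,7,22)
g: reduced (well bottom): (22,7,22) with a≤c, −a<b≤a
reduced forms (-16, 15, -33) vs (22, 7, 22) ⇒ inequivalent

no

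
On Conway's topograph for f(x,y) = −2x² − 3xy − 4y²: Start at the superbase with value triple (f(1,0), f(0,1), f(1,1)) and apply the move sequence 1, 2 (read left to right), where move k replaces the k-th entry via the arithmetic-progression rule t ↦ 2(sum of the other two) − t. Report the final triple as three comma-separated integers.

start (-2,-4,-9) = (f(1,0),f(0,1),f(1,1))
replace slot 1: 2·((-4)+(-9)) − (-2) = -24 → (-24,-4,-9)
replace slot 2: 2·((-24)+(-9)) − (-4) = -62 → (-24,-62,-9)

-24,-62,-9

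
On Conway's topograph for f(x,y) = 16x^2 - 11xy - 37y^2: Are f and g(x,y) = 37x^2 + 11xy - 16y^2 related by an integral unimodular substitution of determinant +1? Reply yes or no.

D₁ = 2489, D₂ = 2489
river cycle of f (length 46): (16, 21, -32), (-32, 43, 5), (5, 47, -14), (-14, 37, 20), (20, 43, -8), (-8, 37, 35), (35, 33, -10), (-10, 47, 7), (7, 37, -40), (-40, 43, 4), … (36 more)
river cycle of g (length 46): (-16, 21, 32), (32, 43, -5), (-5, 47, 14), (14, 37, -20), (-20, 43, 8), (8, 37, -35), (-35, 33, 10), (10, 47, -7), (-7, 37, 40), (40, 43, -4), … (36 more)
cycles differ ⇒ inequivalent

no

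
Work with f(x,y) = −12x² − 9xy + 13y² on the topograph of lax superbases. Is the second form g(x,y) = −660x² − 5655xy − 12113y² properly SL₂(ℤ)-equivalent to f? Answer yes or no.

D₁ = 705, D₂ = 705
river cycle of f (length 14): (13, 9, -12), (-12, 15, 10), (10, 25, -2), (-2, 23, 22), (22, 21, -3), (-3, 21, 22), (22, 23, -2), (-2, 25, 10), (10, 15, -12), (-12, 9, 13), … (4 more)
river cycle of g (length 14): (-8, 17, 13), (13, 9, -12), (-12, 15, 10), (10, 25, -2), (-2, 23, 22), (22, 21, -3), (-3, 21, 22), (22, 23, -2), (-2, 25, 10), (10, 15, -12), … (4 more)
cycles coincide ⇒ equivalent

yes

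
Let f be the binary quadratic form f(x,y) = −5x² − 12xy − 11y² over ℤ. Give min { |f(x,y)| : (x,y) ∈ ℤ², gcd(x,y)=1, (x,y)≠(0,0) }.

translate: b→2 (≡12 mod 10), so (5,12,11)→(5,2,4)
flip: (5,2,4)→(4,-2,5)
reduced (well bottom): (4,-2,5) with a≤c, −a<b≤a
well minimum |f| = |-4| = 4 (negative-definite)

4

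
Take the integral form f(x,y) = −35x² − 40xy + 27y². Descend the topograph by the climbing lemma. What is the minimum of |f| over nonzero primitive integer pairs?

descent: ρ → (27,40,-35)  [lands on river]
river: ρ → (-35,30,32)
river: ρ → (32,34,-33)
river: ρ → (-33,32,33)
river: ρ → (33,34,-32)
river: ρ → (-32,30,35)
river: ρ → (35,40,-27)
river: ρ → (-27,68,7)
river: ρ → (7,72,-7)
river: ρ → (-7,68,27)
closes: descent 1, river 10
min |a| on river = 7

7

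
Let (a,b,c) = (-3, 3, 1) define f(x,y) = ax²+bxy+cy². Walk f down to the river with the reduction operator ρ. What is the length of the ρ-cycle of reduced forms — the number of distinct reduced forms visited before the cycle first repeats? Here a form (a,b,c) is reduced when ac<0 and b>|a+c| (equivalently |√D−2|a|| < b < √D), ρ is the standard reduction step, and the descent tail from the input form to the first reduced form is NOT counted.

D = 21, ⌊√D⌋ = 4
river: ρ → (1,3,-3)
river: ρ → (-3,3,1)
ρ-cycle length = 2 (tail of 0 descent steps not counted)

2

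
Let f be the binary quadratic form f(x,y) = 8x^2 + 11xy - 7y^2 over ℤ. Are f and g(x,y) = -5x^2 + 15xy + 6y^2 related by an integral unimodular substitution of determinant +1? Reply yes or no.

D₁ = 345, D₂ = 345
river cycle of f (length 10): (-7, 17, 2), (2, 15, -15), (-15, 15, 2), (2, 17, -7), (-7, 11, 8), (8, 5, -10), (-10, 15, 3), (3, 15, -10), (-10, 5, 8), (8, 11, -7)
river cycle of g (length 10): (6, 9, -11), (-11, 13, 4), (4, 11, -14), (-14, 17, 1), (1, 17, -14), (-14, 11, 4), (4, 13, -11), (-11, 9, 6), (6, 15, -5), (-5, 15, 6)
cycles differ ⇒ inequivalent

no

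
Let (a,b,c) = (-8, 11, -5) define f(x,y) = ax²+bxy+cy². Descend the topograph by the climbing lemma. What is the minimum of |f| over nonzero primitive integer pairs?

translate: b→5 (≡-11 mod 16), so (8,-11,5)→(8,5,2)
flip: (8,5,2)→(2,-5,8)
translate: b→-1 (≡-5 mod 4), so (2,-5,8)→(2,-1,5)
reduced (well bottom): (2,-1,5) with a≤c, −a<b≤a
well minimum |f| = |-2| = 2 (negative-definite)

2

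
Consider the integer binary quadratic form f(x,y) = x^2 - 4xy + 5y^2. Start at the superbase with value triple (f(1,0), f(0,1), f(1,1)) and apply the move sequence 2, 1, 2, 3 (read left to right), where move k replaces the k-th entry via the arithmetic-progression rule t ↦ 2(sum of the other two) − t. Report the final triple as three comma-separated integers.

start (1,5,2) = (f(1,0),f(0,1),f(1,1))
replace slot 2: 2·(1+2) − 5 = 1 → (1,1,2)
replace slot 1: 2·(1+2) − 1 = 5 → (5,1,2)
replace slot 2: 2·(5+2) − 1 = 13 → (5,13,2)
replace slot 3: 2·(5+13) − 2 = 34 → (5,13,34)

5,13,34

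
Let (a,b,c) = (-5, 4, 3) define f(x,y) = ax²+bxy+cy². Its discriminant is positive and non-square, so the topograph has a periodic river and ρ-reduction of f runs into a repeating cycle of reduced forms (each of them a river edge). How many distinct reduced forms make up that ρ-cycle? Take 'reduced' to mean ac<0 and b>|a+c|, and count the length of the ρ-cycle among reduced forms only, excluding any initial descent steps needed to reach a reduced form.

D = 76, ⌊√D⌋ = 8
river: ρ → (3,8,-1)
river: ρ → (-1,8,3)
river: ρ → (3,4,-5)
river: ρ → (-5,6,2)
river: ρ → (2,6,-5)
river: ρ → (-5,4,3)
ρ-cycle length = 6 (tail of 0 descent steps not counted)

6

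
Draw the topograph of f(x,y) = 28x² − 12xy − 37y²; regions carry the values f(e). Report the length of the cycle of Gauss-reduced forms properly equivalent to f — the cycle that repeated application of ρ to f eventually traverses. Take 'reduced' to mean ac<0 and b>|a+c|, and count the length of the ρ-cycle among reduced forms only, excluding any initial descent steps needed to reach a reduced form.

D = 4288, ⌊√D⌋ = 65
descent: ρ → (-37,12,28)  [lands on river]
river: ρ → (28,44,-21)
river: ρ → (-21,40,32)
river: ρ → (32,24,-29)
river: ρ → (-29,34,27)
river: ρ → (27,20,-36)
river: ρ → (-36,52,11)
river: ρ → (11,58,-21)
river: ρ → (-21,26,43)
river: ρ → (43,60,-4)
river: ρ → (-4,60,43)
river: ρ → (43,26,-21)
river: ρ → (-21,58,11)
river: ρ → (11,52,-36)
river: ρ → (-36,20,27)
river: ρ → (27,34,-29)
river: ρ → (-29,24,32)
river: ρ → (32,40,-21)
river: ρ → (-21,44,28)
river: ρ → (28,12,-37)
river: ρ → (-37,62,3)
river: ρ → (3,64,-16)
river: ρ → (-16,64,3)
river: ρ → (3,62,-37)
ρ-cycle length = 24 (tail of 1 descent step not counted)

24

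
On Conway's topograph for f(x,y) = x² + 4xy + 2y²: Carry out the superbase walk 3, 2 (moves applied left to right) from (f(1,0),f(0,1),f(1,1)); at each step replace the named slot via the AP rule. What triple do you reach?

start (1,2,7) = (f(1,0),f(0,1),f(1,1))
replace slot 3: 2·(1+2) − 7 = -1 → (1,2,-1)
replace slot 2: 2·(1+(-1)) − 2 = -2 → (1,-2,-1)

1,-2,-1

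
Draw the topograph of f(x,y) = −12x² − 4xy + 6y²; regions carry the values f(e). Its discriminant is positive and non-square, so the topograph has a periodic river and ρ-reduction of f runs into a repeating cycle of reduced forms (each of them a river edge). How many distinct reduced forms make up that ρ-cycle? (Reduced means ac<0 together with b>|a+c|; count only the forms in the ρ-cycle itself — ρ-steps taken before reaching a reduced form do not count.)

D = 304, ⌊√D⌋ = 17
descent: ρ → (6,16,-2)  [lands on river]
river: ρ → (-2,16,6)
river: ρ → (6,8,-10)
river: ρ → (-10,12,4)
river: ρ → (4,12,-10)
river: ρ → (-10,8,6)
ρ-cycle length = 6 (tail of 1 descent step not counted)

6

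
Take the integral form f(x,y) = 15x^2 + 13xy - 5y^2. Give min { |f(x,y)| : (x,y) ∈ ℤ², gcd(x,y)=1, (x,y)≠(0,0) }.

river: ρ → (-5,17,9)
river: ρ → (9,19,-3)
river: ρ → (-3,17,15)
river: ρ → (15,13,-5)
closes: descent 0, river 4
min |a| on river = 3

3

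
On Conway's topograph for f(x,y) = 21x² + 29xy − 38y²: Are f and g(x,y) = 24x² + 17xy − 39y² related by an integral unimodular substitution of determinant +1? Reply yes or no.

D₁ = 4033, D₂ = 4033
river cycle of f (length 82): (-38, 47, 12), (12, 49, -34), (-34, 19, 27), (27, 35, -26), (-26, 17, 36), (36, 55, -7), (-7, 57, 28), (28, 55, -9), (-9, 53, 34), (34, 15, -28), … (72 more)
river cycle of g (length 82): (-39, 61, 2), (2, 63, -8), (-8, 49, 51), (51, 53, -6), (-6, 55, 42), (42, 29, -19), (-19, 47, 24), (24, 49, -17), (-17, 53, 18), (18, 55, -14), … (72 more)
cycles differ ⇒ inequivalent

no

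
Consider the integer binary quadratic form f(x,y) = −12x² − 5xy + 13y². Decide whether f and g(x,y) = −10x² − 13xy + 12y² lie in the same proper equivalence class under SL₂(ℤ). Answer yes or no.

D₁ = 649, D₂ = 649
river cycle of f (length 34): (13, 5, -12), (-12, 19, 6), (6, 17, -15), (-15, 13, 8), (8, 19, -9), (-9, 17, 10), (10, 23, -3), (-3, 25, 2), (2, 23, -15), (-15, 7, 10), … (24 more)
river cycle of g (length 34): (12, 13, -10), (-10, 7, 15), (15, 23, -2), (-2, 25, 3), (3, 23, -10), (-10, 17, 9), (9, 19, -8), (-8, 13, 15), (15, 17, -6), (-6, 19, 12), … (24 more)
cycles differ ⇒ inequivalent

no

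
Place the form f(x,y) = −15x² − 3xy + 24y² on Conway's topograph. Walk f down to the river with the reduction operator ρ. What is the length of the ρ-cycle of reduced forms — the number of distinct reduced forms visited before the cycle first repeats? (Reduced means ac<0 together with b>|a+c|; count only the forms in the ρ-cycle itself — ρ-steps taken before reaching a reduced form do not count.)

D = 1449, ⌊√D⌋ = 38
descent: ρ → (24,3,-15)
descent: ρ → (-15,27,12)  [lands on river]
river: ρ → (12,21,-21)
river: ρ → (-21,21,12)
river: ρ → (12,27,-15)
river: ρ → (-15,33,6)
river: ρ → (6,27,-30)
river: ρ → (-30,33,3)
river: ρ → (3,33,-30)
river: ρ → (-30,27,6)
river: ρ → (6,33,-15)
ρ-cycle length = 10 (tail of 2 descent steps not counted)

10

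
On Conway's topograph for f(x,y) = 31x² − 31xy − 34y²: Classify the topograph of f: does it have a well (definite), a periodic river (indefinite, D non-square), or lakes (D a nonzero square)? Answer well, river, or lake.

D = b²−4ac = (-31)² − 4·31·(-34) = 5177
D > 0 non-square ⇒ indefinite ⇒ periodic river

river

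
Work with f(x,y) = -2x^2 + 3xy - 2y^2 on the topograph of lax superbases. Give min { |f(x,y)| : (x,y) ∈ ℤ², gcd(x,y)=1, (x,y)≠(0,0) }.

translate: b→1 (≡-3 mod 4), so (2,-3,2)→(2,1,1)
flip: (2,1,1)→(1,-1,2)
translate: b→1 (≡-1 mod 2), so (1,-1,2)→(1,1,2)
reduced (well bottom): (1,1,2) with a≤c, −a<b≤a
well minimum |f| = |-1| = 1 (negative-definite)

1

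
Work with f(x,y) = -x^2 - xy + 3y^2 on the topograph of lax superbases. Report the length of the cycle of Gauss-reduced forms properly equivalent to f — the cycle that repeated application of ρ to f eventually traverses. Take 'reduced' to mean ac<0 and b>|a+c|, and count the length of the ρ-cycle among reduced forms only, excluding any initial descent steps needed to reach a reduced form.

D = 13, ⌊√D⌋ = 3
descent: ρ → (3,1,-1)
descent: ρ → (-1,3,1)  [lands on river]
river: ρ → (1,3,-1)
ρ-cycle length = 2 (tail of 2 descent steps not counted)

2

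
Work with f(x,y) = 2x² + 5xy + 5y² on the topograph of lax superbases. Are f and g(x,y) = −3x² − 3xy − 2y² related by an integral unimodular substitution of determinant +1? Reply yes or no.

D₁ = -15, D₂ = -15
f: translate: b→1 (≡5 mod 4), so (2,5,5)→(2,1,2)
f: reduced (well bottom): (2,1,2) with a≤c, −a<b≤a
g is negative-definite; reduce −g:
−g: flip: (3,3,2)→(2,-3,3)
−g: translate: b→1 (≡-3 mod 4), so (2,-3,3)→(2,1,2)
−g: reduced (well bottom): (2,1,2) with a≤c, −a<b≤a
flip sign back: reduced form of g is (-2,-1,-2)
reduced forms (2, 1, 2) vs (-2, -1, -2) ⇒ inequivalent

no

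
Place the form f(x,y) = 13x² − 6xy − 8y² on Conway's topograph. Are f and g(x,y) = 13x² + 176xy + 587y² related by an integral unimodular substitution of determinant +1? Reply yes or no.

D₁ = 452, D₂ = 452
river cycle of f (length 18): (-8, 6, 13), (13, 20, -1), (-1, 20, 13), (13, 6, -8), (-8, 10, 11), (11, 12, -7), (-7, 16, 7), (7, 12, -11), (-11, 10, 8), (8, 6, -13), … (8 more)
river cycle of g (length 18): (13, 20, -1), (-1, 20, 13), (13, 6, -8), (-8, 10, 11), (11, 12, -7), (-7, 16, 7), (7, 12, -11), (-11, 10, 8), (8, 6, -13), (-13, 20, 1), … (8 more)
cycles coincide ⇒ equivalent

yes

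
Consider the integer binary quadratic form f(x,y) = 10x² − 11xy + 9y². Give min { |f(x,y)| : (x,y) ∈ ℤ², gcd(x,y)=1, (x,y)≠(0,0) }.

translate: b→9 (≡-11 mod 20), so (10,-11,9)→(10,9,8)
flip: (10,9,8)→(8,-9,10)
translate: b→7 (≡-9 mod 16), so (8,-9,10)→(8,7,9)
reduced (well bottom): (8,7,9) with a≤c, −a<b≤a
well minimum = a = 8

8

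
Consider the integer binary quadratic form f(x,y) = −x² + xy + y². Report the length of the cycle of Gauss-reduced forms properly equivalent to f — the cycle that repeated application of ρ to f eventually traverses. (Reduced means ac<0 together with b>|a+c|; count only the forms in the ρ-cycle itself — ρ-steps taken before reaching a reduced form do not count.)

D = 5, ⌊√D⌋ = 2
river: ρ → (1,1,-1)
river: ρ → (-1,1,1)
ρ-cycle length = 2 (tail of 0 descent steps not counted)

2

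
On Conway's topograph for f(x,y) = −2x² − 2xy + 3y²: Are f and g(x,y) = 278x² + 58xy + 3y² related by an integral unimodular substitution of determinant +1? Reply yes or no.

D₁ = 28, D₂ = 28
river cycle of f (length 4): (3, 2, -2), (-2, 2, 3), (3, 4, -1), (-1, 4, 3)
river cycle of g (length 4): (3, 2, -2), (-2, 2, 3), (3, 4, -1), (-1, 4, 3)
cycles coincide ⇒ equivalent

yes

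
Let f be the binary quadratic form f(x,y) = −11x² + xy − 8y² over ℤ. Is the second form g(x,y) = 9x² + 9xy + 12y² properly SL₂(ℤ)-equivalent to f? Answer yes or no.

D₁ = -351, D₂ = -351
f is negative-definite; reduce −f:
−f: flip: (11,-1,8)→(8,1,11)
−f: reduced (well bottom): (8,1,11) with a≤c, −a<b≤a
flip sign back: reduced form of f is (-8,-1,-11)
g: reduced (well bottom): (9,9,12) with a≤c, −a<b≤a
reduced forms (-8, -1, -11) vs (9, 9, 12) ⇒ inequivalent

no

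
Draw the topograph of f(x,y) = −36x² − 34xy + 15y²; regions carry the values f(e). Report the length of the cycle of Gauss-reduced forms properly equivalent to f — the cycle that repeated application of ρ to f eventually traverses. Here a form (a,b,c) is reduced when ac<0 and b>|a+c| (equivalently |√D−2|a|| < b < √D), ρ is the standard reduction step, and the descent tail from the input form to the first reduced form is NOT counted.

D = 3316, ⌊√D⌋ = 57
descent: ρ → (15,34,-36)  [lands on river]
river: ρ → (-36,38,13)
river: ρ → (13,40,-33)
river: ρ → (-33,26,20)
river: ρ → (20,54,-5)
river: ρ → (-5,56,9)
river: ρ → (9,52,-17)
river: ρ → (-17,50,12)
river: ρ → (12,46,-25)
river: ρ → (-25,54,4)
river: ρ → (4,50,-51)
river: ρ → (-51,52,3)
river: ρ → (3,56,-15)
river: ρ → (-15,34,36)
river: ρ → (36,38,-13)
river: ρ → (-13,40,33)
river: ρ → (33,26,-20)
river: ρ → (-20,54,5)
river: ρ → (5,56,-9)
river: ρ → (-9,52,17)
river: ρ → (17,50,-12)
river: ρ → (-12,46,25)
river: ρ → (25,54,-4)
river: ρ → (-4,50,51)
river: ρ → (51,52,-3)
river: ρ → (-3,56,15)
ρ-cycle length = 26 (tail of 1 descent step not counted)

26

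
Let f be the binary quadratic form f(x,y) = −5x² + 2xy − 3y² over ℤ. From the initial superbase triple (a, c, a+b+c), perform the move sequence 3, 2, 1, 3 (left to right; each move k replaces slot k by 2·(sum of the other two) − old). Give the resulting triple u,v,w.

start (-5,-3,-6) = (f(1,0),f(0,1),f(1,1))
replace slot 3: 2·((-5)+(-3)) − (-6) = -10 → (-5,-3,-10)
replace slot 2: 2·((-5)+(-10)) − (-3) = -27 → (-5,-27,-10)
replace slot 1: 2·((-27)+(-10)) − (-5) = -69 → (-69,-27,-10)
replace slot 3: 2·((-69)+(-27)) − (-10) = -182 → (-69,-27,-182)

-69,-27,-182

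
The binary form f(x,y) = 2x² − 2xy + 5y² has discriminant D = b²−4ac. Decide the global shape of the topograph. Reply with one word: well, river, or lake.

D = b²−4ac = (-2)² − 4·2·5 = -36
D < 0 ⇒ definite ⇒ every region one sign ⇒ single well

well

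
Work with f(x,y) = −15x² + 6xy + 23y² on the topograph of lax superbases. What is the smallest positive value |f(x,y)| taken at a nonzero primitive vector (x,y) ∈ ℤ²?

descent: ρ → (23,-6,-15)
descent: ρ → (-15,36,2)  [lands on river]
river: ρ → (2,36,-15)
river: ρ → (-15,24,14)
river: ρ → (14,32,-7)
river: ρ → (-7,24,30)
river: ρ → (30,36,-1)
river: ρ → (-1,36,30)
river: ρ → (30,24,-7)
river: ρ → (-7,32,14)
river: ρ → (14,24,-15)
closes: descent 2, river 10
min |a| on river = 1

1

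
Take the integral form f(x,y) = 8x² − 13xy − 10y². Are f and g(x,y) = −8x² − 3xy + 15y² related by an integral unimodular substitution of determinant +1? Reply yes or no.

D₁ = 489, D₂ = 489
river cycle of f (length 22): (-10, 13, 8), (8, 19, -4), (-4, 21, 3), (3, 21, -4), (-4, 19, 8), (8, 13, -10), (-10, 7, 11), (11, 15, -6), (-6, 21, 2), (2, 19, -16), … (12 more)
river cycle of g (length 22): (-8, 13, 10), (10, 7, -11), (-11, 15, 6), (6, 21, -2), (-2, 19, 16), (16, 13, -5), (-5, 17, 10), (10, 3, -12), (-12, 21, 1), (1, 21, -12), … (12 more)
cycles differ ⇒ inequivalent

no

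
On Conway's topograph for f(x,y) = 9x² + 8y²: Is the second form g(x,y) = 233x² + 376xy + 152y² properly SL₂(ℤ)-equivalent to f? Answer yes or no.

D₁ = -288, D₂ = -288
f: flip: (9,0,8)→(8,0,9)
f: reduced (well bottom): (8,0,9) with a≤c, −a<b≤a
g: translate: b→-90 (≡376 mod 466), so (233,376,152)→(233,-90,9)
g: flip: (233,-90,9)→(9,90,233)
g: translate: b→0 (≡90 mod 18), so (9,90,233)→(9,0,8)
g: flip: (9,0,8)→(8,0,9)
g: reduced (well bottom): (8,0,9) with a≤c, −a<b≤a
reduced forms (8, 0, 9) vs (8, 0, 9) ⇒ equivalent

yes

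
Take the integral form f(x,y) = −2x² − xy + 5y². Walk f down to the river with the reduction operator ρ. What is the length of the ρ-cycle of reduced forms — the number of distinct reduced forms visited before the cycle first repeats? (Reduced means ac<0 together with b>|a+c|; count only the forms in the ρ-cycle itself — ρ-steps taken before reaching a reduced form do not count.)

D = 41, ⌊√D⌋ = 6
descent: ρ → (5,1,-2)
descent: ρ → (-2,3,4)  [lands on river]
river: ρ → (4,5,-1)
river: ρ → (-1,5,4)
river: ρ → (4,3,-2)
river: ρ → (-2,5,2)
river: ρ → (2,3,-4)
river: ρ → (-4,5,1)
river: ρ → (1,5,-4)
river: ρ → (-4,3,2)
river: ρ → (2,5,-2)
ρ-cycle length = 10 (tail of 2 descent steps not counted)

10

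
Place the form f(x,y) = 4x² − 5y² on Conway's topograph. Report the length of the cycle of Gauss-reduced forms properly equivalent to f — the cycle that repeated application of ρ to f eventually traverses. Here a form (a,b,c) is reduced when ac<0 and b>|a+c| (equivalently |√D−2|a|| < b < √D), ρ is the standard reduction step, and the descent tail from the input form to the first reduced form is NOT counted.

D = 80, ⌊√D⌋ = 8
descent: ρ → (-5,0,4)
descent: ρ → (4,8,-1)  [lands on river]
river: ρ → (-1,8,4)
ρ-cycle length = 2 (tail of 2 descent steps not counted)

2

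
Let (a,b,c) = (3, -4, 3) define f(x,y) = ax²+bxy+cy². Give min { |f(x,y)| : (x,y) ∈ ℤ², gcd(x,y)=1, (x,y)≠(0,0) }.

translate: b→2 (≡-4 mod 6), so (3,-4,3)→(3,2,2)
flip: (3,2,2)→(2,-2,3)
translate: b→2 (≡-2 mod 4), so (2,-2,3)→(2,2,3)
reduced (well bottom): (2,2,3) with a≤c, −a<b≤a
well minimum = a = 2

2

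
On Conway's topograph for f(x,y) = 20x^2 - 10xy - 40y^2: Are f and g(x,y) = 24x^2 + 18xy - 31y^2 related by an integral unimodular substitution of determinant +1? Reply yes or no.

D₁ = 3300, D₂ = 3300
river cycle of f (length 4): (20, 30, -30), (-30, 30, 20), (20, 50, -10), (-10, 50, 20)
river cycle of g (length 14): (-31, 44, 11), (11, 44, -31), (-31, 18, 24), (24, 30, -25), (-25, 20, 29), (29, 38, -16), (-16, 26, 41), (41, 56, -1), (-1, 56, 41), (41, 26, -16), … (4 more)
cycles differ ⇒ inequivalent

no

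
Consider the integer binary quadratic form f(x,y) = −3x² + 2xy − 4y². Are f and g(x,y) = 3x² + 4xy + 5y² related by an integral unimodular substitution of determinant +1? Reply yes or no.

D₁ = -44, D₂ = -44
f is negative-definite; reduce −f:
−f: reduced (well bottom): (3,-2,4) with a≤c, −a<b≤a
flip sign back: reduced form of f is (-3,2,-4)
g: translate: b→-2 (≡4 mod 6), so (3,4,5)→(3,-2,4)
g: reduced (well bottom): (3,-2,4) with a≤c, −a<b≤a
reduced forms (-3, 2, -4) vs (3, -2, 4) ⇒ inequivalent

no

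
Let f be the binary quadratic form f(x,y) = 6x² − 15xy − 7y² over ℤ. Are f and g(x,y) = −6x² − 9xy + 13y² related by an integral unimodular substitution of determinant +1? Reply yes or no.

D₁ = 393, D₂ = 393
river cycle of f (length 16): (-7, 15, 6), (6, 9, -13), (-13, 17, 2), (2, 19, -4), (-4, 13, 14), (14, 15, -3), (-3, 15, 14), (14, 13, -4), (-4, 19, 2), (2, 17, -13), … (6 more)
river cycle of g (length 16): (13, 9, -6), (-6, 15, 7), (7, 13, -8), (-8, 19, 1), (1, 19, -8), (-8, 13, 7), (7, 15, -6), (-6, 9, 13), (13, 17, -2), (-2, 19, 4), … (6 more)
cycles differ ⇒ inequivalent

no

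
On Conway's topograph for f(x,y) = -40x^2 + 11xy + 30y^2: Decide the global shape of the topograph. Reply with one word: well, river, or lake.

D = b²−4ac = 11² − 4·(-40)·30 = 4921
D > 0 non-square ⇒ indefinite ⇒ periodic river

river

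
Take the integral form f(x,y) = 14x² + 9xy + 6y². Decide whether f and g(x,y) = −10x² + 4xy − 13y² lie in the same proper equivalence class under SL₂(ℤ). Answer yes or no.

D₁ = -255, D₂ = -504
discriminants differ ⇒ not SL₂(ℤ)-equivalent

no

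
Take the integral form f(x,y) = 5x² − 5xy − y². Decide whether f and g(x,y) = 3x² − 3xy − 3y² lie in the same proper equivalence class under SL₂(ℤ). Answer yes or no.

D₁ = 45, D₂ = 45
river cycle of f (length 2): (-1, 5, 5), (5, 5, -1)
river cycle of g (length 2): (-3, 3, 3), (3, 3, -3)
cycles differ ⇒ inequivalent

no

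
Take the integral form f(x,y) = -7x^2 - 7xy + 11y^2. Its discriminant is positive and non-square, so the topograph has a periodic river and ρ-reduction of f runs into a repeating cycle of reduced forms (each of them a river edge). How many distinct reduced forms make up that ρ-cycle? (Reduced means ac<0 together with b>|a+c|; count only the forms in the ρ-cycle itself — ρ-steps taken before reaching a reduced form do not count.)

D = 357, ⌊√D⌋ = 18
descent: ρ → (11,7,-7)  [lands on river]
river: ρ → (-7,7,11)
river: ρ → (11,15,-3)
river: ρ → (-3,15,11)
ρ-cycle length = 4 (tail of 1 descent step not counted)

4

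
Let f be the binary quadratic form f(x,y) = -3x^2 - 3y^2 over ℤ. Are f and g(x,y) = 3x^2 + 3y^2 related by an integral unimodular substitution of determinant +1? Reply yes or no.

D₁ = -36, D₂ = -36
f is negative-definite; reduce −f:
−f: reduced (well bottom): (3,0,3) with a≤c, −a<b≤a
flip sign back: reduced form of f is (-3,0,-3)
g: reduced (well bottom): (3,0,3) with a≤c, −a<b≤a
reduced forms (-3, 0, -3) vs (3, 0, 3) ⇒ inequivalent

no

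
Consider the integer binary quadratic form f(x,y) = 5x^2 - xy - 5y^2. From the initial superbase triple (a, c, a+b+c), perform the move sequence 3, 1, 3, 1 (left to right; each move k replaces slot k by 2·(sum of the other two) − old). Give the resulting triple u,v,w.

start (5,-5,-1) = (f(1,0),f(0,1),f(1,1))
replace slot 3: 2·(5+(-5)) − (-1) = 1 → (5,-5,1)
replace slot 1: 2·((-5)+1) − 5 = -13 → (-13,-5,1)
replace slot 3: 2·((-13)+(-5)) − 1 = -37 → (-13,-5,-37)
replace slot 1: 2·((-5)+(-37)) − (-13) = -71 → (-71,-5,-37)

-71,-5,-37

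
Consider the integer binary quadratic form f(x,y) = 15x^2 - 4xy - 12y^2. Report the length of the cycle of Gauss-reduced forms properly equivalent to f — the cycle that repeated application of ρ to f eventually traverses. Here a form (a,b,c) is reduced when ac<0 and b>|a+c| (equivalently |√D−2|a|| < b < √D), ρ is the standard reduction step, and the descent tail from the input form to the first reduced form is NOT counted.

D = 736, ⌊√D⌋ = 27
descent: ρ → (-12,4,15)  [lands on river]
river: ρ → (15,26,-1)
river: ρ → (-1,26,15)
river: ρ → (15,4,-12)
river: ρ → (-12,20,7)
river: ρ → (7,22,-9)
river: ρ → (-9,14,15)
river: ρ → (15,16,-8)
river: ρ → (-8,16,15)
river: ρ → (15,14,-9)
river: ρ → (-9,22,7)
river: ρ → (7,20,-12)
ρ-cycle length = 12 (tail of 1 descent step not counted)

12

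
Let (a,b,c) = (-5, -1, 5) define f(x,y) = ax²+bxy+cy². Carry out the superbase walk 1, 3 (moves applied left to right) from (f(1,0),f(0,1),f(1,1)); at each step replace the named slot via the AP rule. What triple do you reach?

start (-5,5,-1) = (f(1,0),f(0,1),f(1,1))
replace slot 1: 2·(5+(-1)) − (-5) = 13 → (13,5,-1)
replace slot 3: 2·(13+5) − (-1) = 37 → (13,5,37)

13,5,37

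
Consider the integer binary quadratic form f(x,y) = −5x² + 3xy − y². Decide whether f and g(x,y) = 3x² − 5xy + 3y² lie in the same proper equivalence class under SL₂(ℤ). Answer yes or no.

D₁ = -11, D₂ = -11
f is negative-definite; reduce −f:
−f: flip: (5,-3,1)→(1,3,5)
−f: translate: b→1 (≡3 mod 2), so (1,3,5)→(1,1,3)
−f: reduced (well bottom): (1,1,3) with a≤c, −a<b≤a
flip sign back: reduced form of f is (-1,-1,-3)
g: translate: b→1 (≡-5 mod 6), so (3,-5,3)→(3,1,1)
g: flip: (3,1,1)→(1,-1,3)
g: translate: b→1 (≡-1 mod 2), so (1,-1,3)→(1,1,3)
g: reduced (well bottom): (1,1,3) with a≤c, −a<b≤a
reduced forms (-1, -1, -3) vs (1, 1, 3) ⇒ inequivalent

no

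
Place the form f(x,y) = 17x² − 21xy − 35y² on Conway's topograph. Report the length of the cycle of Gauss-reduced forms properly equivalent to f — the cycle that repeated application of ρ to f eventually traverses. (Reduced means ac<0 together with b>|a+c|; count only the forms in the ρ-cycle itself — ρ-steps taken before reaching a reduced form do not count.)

D = 2821, ⌊√D⌋ = 53
descent: ρ → (-35,21,17)  [lands on river]
river: ρ → (17,47,-9)
river: ρ → (-9,43,27)
river: ρ → (27,11,-25)
river: ρ → (-25,39,13)
river: ρ → (13,39,-25)
river: ρ → (-25,11,27)
river: ρ → (27,43,-9)
river: ρ → (-9,47,17)
river: ρ → (17,21,-35)
river: ρ → (-35,49,3)
river: ρ → (3,53,-1)
river: ρ → (-1,53,3)
river: ρ → (3,49,-35)
ρ-cycle length = 14 (tail of 1 descent step not counted)

14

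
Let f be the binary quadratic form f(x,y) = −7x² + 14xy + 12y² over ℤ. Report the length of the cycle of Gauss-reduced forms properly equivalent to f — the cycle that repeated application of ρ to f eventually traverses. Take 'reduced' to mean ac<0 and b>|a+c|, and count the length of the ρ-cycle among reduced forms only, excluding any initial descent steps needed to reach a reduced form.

D = 532, ⌊√D⌋ = 23
river: ρ → (12,10,-9)
river: ρ → (-9,8,13)
river: ρ → (13,18,-4)
river: ρ → (-4,22,3)
river: ρ → (3,20,-11)
river: ρ → (-11,2,12)
river: ρ → (12,22,-1)
river: ρ → (-1,22,12)
river: ρ → (12,2,-11)
river: ρ → (-11,20,3)
river: ρ → (3,22,-4)
river: ρ → (-4,18,13)
river: ρ → (13,8,-9)
river: ρ → (-9,10,12)
river: ρ → (12,14,-7)
river: ρ → (-7,14,12)
ρ-cycle length = 16 (tail of 0 descent steps not counted)

16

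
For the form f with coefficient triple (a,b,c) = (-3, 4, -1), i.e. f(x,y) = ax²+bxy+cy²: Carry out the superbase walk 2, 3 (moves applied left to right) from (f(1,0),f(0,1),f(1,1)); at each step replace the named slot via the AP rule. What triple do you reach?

start (-3,-1,0) = (f(1,0),f(0,1),f(1,1))
replace slot 2: 2·((-3)+0) − (-1) = -5 → (-3,-5,0)
replace slot 3: 2·((-3)+(-5)) − 0 = -16 → (-3,-5,-16)

-3,-5,-16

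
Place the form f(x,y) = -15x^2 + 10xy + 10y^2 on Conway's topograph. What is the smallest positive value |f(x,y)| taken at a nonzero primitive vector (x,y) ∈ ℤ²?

river: ρ → (10,10,-15)
river: ρ → (-15,20,5)
river: ρ → (5,20,-15)
river: ρ → (-15,10,10)
closes: descent 0, river 4
min |a| on river = 5

5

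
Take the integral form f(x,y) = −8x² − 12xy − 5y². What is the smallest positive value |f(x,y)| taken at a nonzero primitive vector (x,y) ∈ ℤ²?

translate: b→-4 (≡12 mod 16), so (8,12,5)→(8,-4,1)
flip: (8,-4,1)→(1,4,8)
translate: b→0 (≡4 mod 2), so (1,4,8)→(1,0,4)
reduced (well bottom): (1,0,4) with a≤c, −a<b≤a
well minimum |f| = |-1| = 1 (negative-definite)

1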